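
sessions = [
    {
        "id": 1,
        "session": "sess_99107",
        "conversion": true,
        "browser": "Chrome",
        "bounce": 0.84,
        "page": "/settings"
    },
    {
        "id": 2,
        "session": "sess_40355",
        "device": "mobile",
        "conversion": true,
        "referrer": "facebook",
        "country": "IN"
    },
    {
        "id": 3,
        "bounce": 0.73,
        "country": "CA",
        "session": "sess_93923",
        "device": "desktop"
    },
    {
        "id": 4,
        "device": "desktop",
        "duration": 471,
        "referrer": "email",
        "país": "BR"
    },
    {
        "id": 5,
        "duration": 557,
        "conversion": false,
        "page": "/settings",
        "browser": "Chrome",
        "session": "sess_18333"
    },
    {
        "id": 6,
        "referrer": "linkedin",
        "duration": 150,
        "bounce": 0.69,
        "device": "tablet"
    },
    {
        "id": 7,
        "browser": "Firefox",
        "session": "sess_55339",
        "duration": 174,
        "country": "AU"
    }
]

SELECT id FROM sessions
[1, 2, 3, 4, 5, 6, 7]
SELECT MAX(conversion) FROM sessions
True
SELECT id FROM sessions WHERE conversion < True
[5]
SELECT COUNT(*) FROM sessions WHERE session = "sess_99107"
1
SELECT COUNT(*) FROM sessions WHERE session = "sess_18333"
1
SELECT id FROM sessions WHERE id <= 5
[1, 2, 3, 4, 5]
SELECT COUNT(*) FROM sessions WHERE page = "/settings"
2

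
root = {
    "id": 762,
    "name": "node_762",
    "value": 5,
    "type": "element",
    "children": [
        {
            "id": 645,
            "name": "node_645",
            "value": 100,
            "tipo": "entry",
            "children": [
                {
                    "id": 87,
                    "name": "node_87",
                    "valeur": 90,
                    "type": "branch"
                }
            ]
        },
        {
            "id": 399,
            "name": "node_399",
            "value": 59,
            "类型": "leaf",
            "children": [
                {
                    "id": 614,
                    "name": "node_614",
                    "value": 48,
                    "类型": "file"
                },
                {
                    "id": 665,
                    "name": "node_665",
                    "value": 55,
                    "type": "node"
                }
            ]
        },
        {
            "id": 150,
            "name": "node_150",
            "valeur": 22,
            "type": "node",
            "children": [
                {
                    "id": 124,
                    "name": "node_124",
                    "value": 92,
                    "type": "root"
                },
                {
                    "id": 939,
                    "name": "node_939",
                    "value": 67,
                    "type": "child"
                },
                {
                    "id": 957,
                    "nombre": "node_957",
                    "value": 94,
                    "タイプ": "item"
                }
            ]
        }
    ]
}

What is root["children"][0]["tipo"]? "entry"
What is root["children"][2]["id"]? 150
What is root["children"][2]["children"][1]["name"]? "node_939"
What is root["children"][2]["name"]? "node_150"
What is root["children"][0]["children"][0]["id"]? 87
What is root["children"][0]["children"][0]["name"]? "node_87"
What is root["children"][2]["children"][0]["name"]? "node_124"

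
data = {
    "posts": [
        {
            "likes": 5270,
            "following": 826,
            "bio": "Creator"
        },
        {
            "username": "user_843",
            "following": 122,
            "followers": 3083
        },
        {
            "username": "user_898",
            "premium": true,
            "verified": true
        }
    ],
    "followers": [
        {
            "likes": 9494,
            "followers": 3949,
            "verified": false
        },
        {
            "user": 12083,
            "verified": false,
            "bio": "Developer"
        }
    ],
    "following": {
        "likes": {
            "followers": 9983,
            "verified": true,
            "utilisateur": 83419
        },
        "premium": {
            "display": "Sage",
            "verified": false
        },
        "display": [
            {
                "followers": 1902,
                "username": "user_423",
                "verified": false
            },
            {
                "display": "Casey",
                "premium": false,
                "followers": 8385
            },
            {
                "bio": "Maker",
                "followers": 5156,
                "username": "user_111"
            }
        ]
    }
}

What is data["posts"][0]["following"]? 826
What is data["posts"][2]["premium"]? True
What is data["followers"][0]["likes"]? 9494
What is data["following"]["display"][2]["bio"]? "Maker"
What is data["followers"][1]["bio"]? "Developer"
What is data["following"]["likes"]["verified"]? True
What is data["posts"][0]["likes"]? 5270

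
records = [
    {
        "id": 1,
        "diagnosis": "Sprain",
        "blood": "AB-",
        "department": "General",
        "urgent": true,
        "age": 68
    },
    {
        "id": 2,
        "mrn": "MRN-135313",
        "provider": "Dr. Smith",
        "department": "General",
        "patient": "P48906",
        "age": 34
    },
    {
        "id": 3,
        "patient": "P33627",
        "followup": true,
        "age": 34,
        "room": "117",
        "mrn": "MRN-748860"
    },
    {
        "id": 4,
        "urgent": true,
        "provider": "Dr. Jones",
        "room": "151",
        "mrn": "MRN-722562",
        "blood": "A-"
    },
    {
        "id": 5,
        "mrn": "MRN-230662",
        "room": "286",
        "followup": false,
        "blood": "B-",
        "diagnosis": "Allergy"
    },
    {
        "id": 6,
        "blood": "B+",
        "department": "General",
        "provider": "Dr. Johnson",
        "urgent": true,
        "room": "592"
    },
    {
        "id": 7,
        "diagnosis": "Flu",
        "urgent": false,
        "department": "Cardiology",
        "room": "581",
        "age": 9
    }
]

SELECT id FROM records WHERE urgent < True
[7]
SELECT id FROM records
[1, 2, 3, 4, 5, 6, 7]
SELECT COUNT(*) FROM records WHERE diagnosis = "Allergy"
1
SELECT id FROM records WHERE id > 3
[4, 5, 6, 7]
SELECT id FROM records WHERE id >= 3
[3, 4, 5, 6, 7]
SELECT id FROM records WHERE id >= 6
[6, 7]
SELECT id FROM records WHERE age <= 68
[1, 2, 3, 7]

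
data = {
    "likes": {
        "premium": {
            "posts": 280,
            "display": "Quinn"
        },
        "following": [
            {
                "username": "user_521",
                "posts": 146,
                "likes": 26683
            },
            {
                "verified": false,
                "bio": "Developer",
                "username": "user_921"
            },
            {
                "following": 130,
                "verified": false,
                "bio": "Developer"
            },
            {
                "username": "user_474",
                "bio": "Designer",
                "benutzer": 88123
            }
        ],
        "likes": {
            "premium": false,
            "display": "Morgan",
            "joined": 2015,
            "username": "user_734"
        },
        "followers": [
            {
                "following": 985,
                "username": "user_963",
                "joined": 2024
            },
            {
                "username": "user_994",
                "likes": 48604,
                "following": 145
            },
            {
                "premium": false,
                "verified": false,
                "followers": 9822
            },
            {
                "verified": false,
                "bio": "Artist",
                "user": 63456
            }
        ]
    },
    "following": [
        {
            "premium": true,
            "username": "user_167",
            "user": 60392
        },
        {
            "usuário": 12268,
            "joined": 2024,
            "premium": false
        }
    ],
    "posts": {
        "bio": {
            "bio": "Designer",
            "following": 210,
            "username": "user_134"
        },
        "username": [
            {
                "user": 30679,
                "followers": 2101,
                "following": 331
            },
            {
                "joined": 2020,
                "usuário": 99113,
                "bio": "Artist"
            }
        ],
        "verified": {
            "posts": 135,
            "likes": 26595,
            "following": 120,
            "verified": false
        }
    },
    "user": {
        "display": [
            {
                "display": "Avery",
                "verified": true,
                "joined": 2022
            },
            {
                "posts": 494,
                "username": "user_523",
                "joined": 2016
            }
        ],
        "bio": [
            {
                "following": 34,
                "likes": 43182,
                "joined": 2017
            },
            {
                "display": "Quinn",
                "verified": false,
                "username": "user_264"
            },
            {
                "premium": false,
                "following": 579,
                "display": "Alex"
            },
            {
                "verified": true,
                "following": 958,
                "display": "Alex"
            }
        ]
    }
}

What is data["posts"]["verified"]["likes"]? 26595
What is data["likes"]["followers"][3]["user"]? 63456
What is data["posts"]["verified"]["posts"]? 135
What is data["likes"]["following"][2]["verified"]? False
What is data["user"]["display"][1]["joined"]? 2016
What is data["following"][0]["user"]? 60392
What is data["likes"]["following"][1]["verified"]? False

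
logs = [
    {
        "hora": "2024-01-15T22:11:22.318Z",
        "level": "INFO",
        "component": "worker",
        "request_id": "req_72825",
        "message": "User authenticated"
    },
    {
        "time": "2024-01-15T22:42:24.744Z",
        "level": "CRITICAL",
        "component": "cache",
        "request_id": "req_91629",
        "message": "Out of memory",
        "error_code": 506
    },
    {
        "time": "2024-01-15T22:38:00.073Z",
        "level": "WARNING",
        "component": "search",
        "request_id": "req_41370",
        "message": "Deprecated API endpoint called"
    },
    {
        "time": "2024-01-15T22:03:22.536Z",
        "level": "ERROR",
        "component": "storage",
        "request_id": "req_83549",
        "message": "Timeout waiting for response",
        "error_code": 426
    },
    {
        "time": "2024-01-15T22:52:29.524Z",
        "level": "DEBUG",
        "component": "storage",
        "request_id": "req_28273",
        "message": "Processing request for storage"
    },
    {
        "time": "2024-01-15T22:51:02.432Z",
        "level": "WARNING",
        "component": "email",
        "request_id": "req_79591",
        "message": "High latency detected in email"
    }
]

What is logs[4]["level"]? "DEBUG"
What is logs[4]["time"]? "2024-01-15T22:52:29.524Z"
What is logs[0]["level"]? "INFO"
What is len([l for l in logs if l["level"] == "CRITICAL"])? 1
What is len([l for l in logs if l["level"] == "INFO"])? 1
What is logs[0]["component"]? "worker"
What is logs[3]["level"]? "ERROR"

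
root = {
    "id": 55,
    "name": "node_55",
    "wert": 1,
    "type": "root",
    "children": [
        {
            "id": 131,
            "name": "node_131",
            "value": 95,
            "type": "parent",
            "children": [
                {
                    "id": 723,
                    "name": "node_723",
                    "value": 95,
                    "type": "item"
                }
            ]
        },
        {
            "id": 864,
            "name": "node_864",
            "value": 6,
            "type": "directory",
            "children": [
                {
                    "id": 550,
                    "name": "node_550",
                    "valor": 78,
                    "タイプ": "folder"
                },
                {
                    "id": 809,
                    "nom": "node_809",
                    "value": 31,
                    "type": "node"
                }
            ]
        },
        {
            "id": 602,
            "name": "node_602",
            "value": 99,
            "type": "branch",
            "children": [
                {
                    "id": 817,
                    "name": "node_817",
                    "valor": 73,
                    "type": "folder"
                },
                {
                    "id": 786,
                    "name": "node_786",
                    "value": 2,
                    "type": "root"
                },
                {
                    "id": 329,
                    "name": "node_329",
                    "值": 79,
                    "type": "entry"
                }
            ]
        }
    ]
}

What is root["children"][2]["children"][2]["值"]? 79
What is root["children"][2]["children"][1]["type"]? "root"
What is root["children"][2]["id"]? 602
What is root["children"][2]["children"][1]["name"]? "node_786"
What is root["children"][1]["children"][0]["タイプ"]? "folder"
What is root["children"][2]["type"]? "branch"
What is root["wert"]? 1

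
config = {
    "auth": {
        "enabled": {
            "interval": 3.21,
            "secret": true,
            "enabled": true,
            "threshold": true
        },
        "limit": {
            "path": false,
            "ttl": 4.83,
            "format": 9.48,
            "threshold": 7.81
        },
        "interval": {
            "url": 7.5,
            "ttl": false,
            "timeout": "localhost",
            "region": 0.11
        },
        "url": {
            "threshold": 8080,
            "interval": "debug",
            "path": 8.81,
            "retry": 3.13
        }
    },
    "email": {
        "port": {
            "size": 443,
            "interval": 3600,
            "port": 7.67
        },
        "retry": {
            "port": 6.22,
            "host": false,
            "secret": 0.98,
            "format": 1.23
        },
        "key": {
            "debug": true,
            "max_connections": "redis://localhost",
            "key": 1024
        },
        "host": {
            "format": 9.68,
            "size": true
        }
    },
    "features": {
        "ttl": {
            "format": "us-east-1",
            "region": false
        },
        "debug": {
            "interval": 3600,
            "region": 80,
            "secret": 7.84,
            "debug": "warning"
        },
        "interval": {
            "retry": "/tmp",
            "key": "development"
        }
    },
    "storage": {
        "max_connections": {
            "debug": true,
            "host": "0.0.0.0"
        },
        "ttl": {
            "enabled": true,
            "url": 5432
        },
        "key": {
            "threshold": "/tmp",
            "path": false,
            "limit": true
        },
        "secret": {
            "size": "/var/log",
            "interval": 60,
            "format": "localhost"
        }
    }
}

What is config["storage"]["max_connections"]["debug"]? True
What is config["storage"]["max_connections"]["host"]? "0.0.0.0"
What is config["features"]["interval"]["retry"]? "/tmp"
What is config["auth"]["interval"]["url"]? 7.5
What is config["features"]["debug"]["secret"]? 7.84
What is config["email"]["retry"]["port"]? 6.22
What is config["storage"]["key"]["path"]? False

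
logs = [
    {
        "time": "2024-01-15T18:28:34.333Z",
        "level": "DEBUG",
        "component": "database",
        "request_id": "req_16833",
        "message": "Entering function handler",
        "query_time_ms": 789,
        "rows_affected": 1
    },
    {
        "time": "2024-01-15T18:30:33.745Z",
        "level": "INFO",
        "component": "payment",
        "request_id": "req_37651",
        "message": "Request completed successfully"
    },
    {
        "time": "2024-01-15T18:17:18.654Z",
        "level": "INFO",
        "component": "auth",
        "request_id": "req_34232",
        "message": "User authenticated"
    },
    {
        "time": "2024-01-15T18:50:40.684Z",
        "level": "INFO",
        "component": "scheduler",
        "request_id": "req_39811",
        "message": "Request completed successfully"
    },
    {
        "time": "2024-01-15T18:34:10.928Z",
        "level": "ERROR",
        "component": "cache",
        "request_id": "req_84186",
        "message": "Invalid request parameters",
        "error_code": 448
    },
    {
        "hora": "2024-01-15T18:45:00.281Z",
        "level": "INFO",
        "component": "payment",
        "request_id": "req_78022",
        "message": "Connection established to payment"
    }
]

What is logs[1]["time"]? "2024-01-15T18:30:33.745Z"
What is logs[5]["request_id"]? "req_78022"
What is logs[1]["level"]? "INFO"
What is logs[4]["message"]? "Invalid request parameters"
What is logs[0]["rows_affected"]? 1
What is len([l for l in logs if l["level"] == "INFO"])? 4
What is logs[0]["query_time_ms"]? 789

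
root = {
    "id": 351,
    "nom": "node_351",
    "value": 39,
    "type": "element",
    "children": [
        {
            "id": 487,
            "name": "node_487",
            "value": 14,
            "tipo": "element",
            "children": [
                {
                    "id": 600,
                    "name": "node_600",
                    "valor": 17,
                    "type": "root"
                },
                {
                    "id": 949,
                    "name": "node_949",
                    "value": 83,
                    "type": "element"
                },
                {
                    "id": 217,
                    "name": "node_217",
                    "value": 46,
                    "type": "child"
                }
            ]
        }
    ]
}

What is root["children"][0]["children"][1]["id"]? 949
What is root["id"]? 351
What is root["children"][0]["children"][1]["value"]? 83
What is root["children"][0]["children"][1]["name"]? "node_949"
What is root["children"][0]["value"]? 14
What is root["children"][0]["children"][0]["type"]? "root"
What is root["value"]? 39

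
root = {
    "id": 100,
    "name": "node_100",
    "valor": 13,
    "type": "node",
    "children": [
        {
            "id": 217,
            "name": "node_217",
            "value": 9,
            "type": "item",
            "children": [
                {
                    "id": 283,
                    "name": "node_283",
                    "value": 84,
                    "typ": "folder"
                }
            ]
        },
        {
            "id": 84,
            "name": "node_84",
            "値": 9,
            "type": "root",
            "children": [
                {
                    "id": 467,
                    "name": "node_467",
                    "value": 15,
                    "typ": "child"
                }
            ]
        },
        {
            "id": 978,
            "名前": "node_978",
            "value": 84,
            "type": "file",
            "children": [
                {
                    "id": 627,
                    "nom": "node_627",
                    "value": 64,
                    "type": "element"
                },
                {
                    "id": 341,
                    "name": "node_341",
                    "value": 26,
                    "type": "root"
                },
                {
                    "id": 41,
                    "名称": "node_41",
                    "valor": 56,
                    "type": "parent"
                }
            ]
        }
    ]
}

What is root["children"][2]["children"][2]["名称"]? "node_41"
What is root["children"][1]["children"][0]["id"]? 467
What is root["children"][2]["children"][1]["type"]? "root"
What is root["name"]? "node_100"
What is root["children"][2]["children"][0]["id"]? 627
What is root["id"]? 100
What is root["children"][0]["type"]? "item"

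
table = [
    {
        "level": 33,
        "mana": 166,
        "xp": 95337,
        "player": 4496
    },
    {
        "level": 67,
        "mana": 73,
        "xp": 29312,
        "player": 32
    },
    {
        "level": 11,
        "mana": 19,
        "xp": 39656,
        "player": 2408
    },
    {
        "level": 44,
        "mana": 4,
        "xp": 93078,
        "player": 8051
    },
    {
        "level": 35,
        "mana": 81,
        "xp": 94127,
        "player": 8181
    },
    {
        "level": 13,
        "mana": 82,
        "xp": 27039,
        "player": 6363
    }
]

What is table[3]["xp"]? 93078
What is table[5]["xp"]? 27039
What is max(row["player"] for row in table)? 8181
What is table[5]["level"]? 13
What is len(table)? 6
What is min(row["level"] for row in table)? 11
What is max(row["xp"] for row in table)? 95337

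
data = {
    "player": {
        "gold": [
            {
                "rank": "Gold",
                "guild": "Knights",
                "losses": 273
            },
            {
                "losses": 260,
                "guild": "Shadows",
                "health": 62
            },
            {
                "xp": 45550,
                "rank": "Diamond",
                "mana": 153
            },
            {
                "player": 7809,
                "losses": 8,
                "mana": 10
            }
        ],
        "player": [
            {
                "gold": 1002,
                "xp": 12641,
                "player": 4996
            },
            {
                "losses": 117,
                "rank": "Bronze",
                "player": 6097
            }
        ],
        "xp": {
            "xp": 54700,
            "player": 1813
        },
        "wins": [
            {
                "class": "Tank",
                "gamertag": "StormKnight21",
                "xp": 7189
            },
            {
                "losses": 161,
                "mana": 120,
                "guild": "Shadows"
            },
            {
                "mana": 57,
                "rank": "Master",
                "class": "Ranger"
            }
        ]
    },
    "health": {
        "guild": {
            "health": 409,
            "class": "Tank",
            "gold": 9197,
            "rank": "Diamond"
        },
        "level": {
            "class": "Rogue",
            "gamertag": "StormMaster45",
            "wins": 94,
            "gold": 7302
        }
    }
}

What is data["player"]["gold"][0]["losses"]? 273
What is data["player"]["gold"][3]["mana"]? 10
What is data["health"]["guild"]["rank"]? "Diamond"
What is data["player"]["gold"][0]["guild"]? "Knights"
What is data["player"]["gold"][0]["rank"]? "Gold"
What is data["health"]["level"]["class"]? "Rogue"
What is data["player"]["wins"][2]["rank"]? "Master"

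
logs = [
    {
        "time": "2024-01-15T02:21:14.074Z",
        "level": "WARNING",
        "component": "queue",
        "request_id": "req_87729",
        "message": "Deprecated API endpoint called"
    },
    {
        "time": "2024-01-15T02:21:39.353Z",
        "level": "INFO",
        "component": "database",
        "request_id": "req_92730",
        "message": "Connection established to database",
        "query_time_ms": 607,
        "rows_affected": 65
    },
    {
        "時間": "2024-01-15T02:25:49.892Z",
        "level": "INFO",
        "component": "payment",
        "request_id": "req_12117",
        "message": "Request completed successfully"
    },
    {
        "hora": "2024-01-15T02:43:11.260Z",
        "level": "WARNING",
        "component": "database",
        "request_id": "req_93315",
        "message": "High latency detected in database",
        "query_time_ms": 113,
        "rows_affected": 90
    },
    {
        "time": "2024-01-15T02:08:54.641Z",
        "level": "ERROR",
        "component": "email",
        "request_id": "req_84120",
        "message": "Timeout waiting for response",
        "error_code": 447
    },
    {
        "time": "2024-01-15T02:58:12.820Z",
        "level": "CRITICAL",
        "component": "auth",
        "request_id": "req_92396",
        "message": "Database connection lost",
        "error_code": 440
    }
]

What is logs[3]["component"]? "database"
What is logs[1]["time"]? "2024-01-15T02:21:39.353Z"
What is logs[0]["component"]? "queue"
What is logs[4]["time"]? "2024-01-15T02:08:54.641Z"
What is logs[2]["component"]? "payment"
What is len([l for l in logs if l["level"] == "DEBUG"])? 0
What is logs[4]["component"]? "email"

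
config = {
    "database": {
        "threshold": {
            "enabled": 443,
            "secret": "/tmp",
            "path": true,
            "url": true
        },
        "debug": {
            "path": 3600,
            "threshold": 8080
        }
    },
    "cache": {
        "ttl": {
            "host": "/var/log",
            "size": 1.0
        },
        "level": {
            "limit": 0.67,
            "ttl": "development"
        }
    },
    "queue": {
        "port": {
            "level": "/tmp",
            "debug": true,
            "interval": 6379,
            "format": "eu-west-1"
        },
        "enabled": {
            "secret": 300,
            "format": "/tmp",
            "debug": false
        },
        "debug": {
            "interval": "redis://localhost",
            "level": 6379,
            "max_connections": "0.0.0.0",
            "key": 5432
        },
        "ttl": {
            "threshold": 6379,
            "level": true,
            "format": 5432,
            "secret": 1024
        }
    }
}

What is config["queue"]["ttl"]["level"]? True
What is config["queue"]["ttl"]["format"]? 5432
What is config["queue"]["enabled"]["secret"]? 300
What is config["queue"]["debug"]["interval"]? "redis://localhost"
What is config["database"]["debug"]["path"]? 3600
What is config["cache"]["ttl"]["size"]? 1.0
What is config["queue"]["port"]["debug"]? True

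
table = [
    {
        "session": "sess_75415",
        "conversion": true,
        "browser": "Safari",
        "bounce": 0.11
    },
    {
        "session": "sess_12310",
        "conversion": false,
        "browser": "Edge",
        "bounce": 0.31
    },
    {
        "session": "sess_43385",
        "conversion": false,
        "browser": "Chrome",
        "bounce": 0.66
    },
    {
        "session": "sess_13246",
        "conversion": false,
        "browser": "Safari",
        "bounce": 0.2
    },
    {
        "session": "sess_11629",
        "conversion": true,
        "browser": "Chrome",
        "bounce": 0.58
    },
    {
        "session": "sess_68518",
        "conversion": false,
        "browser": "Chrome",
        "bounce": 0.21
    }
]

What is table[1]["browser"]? "Edge"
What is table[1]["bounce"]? 0.31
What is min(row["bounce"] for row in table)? 0.11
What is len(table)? 6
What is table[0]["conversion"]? True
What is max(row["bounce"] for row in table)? 0.66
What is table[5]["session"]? "sess_68518"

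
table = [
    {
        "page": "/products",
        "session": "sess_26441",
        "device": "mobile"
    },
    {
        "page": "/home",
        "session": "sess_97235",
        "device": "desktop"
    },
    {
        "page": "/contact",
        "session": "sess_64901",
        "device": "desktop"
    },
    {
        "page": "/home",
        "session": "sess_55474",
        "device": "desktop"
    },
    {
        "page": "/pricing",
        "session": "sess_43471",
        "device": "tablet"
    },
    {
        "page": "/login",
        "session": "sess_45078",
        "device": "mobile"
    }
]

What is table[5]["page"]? "/login"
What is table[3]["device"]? "desktop"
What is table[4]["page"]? "/pricing"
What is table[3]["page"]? "/home"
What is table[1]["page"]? "/home"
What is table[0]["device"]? "mobile"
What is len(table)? 6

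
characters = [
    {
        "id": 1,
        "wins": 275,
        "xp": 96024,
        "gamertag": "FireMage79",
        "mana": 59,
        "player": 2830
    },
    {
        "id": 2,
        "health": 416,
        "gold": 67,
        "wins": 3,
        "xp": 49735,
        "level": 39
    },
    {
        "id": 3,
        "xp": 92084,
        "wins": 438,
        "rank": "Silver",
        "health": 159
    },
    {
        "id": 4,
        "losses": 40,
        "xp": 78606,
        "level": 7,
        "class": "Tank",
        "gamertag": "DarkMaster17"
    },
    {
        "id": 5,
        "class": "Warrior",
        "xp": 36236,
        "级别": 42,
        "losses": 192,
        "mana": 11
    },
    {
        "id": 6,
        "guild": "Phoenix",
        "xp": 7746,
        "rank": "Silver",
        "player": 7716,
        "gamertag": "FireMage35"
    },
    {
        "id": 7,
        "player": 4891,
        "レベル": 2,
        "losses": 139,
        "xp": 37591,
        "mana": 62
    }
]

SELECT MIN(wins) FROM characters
3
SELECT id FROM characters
[1, 2, 3, 4, 5, 6, 7]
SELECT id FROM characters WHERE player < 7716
[1, 7]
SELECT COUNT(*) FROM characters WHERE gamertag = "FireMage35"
1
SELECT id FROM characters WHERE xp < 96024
[2, 3, 4, 5, 6, 7]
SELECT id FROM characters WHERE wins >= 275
[1, 3]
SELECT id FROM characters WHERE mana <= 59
[1, 5]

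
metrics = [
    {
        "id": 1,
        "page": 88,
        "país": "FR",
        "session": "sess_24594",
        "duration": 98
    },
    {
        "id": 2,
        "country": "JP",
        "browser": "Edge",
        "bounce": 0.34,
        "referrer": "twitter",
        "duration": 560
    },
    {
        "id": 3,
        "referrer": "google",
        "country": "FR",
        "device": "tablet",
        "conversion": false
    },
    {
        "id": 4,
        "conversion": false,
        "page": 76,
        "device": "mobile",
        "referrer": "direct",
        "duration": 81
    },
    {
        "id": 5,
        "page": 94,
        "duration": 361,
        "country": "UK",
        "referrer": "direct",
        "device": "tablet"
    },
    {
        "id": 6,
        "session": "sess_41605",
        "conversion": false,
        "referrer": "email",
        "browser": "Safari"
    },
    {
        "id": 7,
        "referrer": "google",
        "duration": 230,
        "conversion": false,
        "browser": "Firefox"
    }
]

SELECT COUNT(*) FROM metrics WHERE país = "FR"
1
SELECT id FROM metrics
[1, 2, 3, 4, 5, 6, 7]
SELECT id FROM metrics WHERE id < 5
[1, 2, 3, 4]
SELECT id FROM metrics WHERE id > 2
[3, 4, 5, 6, 7]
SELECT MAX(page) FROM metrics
94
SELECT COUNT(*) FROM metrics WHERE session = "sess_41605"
1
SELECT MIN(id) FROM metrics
1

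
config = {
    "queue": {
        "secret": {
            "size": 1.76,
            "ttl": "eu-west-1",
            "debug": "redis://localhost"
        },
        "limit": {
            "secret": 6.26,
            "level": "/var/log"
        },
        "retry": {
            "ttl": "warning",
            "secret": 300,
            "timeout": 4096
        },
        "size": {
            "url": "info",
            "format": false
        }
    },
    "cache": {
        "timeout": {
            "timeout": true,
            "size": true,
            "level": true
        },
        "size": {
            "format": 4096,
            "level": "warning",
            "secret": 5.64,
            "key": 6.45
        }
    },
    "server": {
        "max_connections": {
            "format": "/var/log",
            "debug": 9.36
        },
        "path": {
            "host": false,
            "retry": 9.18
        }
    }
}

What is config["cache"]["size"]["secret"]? 5.64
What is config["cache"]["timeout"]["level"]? True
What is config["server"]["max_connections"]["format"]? "/var/log"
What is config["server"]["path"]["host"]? False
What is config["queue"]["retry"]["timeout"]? 4096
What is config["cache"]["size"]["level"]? "warning"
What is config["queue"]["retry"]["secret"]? 300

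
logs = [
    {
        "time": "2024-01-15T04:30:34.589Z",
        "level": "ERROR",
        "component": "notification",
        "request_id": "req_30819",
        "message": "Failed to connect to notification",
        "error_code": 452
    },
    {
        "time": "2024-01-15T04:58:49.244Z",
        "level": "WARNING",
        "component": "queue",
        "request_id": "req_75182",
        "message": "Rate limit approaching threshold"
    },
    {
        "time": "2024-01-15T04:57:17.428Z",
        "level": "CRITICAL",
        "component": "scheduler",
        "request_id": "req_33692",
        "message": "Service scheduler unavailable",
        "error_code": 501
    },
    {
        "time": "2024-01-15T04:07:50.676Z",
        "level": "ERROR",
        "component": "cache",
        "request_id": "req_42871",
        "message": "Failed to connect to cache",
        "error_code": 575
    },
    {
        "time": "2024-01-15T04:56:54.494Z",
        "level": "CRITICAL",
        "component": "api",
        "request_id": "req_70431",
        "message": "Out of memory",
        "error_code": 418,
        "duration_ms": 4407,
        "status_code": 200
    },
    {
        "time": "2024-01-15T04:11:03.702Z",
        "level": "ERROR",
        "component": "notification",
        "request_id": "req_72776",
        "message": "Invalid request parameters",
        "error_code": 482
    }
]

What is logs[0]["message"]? "Failed to connect to notification"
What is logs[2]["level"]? "CRITICAL"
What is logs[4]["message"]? "Out of memory"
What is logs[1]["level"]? "WARNING"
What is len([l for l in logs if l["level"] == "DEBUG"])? 0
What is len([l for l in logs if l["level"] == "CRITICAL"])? 2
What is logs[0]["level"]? "ERROR"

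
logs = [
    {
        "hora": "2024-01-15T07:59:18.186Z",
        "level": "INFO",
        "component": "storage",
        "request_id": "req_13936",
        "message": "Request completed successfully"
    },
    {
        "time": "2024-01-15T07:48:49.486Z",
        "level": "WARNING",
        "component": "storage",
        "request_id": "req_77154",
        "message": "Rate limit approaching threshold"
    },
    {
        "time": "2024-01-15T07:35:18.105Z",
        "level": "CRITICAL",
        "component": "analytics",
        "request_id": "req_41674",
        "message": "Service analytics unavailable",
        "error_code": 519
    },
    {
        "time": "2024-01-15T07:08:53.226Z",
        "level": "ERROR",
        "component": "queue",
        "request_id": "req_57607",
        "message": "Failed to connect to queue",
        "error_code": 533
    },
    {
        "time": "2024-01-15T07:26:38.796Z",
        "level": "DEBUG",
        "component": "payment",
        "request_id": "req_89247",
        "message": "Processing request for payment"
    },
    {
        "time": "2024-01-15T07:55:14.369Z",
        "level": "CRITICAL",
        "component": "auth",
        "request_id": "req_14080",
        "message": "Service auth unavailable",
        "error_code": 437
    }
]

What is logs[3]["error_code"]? 533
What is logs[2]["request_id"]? "req_41674"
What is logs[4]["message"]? "Processing request for payment"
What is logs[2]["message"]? "Service analytics unavailable"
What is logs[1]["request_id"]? "req_77154"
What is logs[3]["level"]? "ERROR"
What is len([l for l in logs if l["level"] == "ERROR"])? 1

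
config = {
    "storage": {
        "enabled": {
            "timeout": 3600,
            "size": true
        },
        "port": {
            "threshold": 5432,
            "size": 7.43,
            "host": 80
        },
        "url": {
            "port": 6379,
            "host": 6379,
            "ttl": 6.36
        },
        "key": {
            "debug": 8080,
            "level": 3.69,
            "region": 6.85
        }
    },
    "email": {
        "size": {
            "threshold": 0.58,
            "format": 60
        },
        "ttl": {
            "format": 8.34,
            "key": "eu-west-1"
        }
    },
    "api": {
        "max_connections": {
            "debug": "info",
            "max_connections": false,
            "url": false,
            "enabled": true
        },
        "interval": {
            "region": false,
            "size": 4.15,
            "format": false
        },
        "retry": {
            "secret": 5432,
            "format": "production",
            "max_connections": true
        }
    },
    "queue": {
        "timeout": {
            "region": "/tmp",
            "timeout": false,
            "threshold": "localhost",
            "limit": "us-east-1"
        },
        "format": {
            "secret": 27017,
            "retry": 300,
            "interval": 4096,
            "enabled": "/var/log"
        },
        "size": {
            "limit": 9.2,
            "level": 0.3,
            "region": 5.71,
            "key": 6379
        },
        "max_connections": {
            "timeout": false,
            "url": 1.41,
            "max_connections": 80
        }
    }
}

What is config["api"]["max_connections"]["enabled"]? True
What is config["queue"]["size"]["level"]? 0.3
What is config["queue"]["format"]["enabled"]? "/var/log"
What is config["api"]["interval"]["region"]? False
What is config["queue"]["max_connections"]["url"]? 1.41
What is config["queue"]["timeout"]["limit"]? "us-east-1"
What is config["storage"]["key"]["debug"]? 8080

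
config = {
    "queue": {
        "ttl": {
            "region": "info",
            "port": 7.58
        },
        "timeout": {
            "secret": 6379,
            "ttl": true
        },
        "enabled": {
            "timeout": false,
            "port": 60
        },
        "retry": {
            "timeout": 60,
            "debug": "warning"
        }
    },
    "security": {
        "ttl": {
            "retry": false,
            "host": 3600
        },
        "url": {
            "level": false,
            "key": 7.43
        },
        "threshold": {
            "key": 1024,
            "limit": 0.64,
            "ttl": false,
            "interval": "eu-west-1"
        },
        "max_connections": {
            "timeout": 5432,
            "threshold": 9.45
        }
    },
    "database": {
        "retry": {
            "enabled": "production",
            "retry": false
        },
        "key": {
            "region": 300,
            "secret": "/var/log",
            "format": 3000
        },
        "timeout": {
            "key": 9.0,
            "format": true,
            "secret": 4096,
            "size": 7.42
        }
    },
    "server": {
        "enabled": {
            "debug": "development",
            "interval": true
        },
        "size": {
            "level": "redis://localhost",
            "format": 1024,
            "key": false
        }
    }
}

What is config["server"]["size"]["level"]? "redis://localhost"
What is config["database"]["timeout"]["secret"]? 4096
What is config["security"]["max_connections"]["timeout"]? 5432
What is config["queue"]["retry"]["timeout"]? 60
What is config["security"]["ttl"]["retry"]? False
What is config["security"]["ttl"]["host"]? 3600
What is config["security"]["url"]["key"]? 7.43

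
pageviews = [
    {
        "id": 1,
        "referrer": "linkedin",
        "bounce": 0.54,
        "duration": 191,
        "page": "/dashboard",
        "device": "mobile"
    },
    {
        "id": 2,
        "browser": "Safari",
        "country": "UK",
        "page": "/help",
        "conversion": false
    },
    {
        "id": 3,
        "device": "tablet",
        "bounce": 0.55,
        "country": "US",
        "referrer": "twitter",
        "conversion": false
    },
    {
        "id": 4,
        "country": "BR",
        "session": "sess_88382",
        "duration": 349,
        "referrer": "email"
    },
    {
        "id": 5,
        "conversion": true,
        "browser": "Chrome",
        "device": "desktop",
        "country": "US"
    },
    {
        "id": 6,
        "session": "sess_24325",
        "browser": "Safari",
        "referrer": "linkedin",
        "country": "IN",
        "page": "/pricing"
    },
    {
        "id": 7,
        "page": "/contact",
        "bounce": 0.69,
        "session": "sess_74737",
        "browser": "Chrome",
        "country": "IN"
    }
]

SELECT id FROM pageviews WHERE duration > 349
[]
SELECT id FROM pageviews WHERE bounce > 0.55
[7]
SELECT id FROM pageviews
[1, 2, 3, 4, 5, 6, 7]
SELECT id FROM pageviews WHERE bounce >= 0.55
[3, 7]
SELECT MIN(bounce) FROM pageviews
0.54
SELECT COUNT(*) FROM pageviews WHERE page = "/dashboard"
1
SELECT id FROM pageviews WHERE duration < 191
[]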